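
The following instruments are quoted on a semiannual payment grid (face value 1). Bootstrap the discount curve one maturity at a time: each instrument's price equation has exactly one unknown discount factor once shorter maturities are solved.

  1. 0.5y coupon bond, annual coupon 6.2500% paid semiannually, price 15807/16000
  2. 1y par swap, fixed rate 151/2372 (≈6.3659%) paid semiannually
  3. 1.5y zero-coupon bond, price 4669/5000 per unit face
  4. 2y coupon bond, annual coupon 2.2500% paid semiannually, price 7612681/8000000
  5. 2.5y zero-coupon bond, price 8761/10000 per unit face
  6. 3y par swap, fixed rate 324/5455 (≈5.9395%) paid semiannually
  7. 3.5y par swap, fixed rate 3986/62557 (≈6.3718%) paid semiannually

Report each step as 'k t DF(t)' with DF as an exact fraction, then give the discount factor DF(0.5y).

1 1/2 479/500
2 1 2349/2500
3 3/2 4669/5000
4 2 1819/2000
5 5/2 8761/10000
6 3 419/500
7 7/2 8007/10000
DF(0.5y) = 479/500 ≈ 0.958000

step 1 [0.5y] bond c/2=1/32: DF=(15807/16000 − 1/32·(0))/(1+1/32) = 479/500 ≈ 0.958000
step 2 [1y] swap r/2=151/4744: DF=(1 − 151/4744·(0.958000))/(1+151/4744) = 2349/2500 ≈ 0.939600
step 3 [1.5y] zero: DF = P = 4669/5000 ≈ 0.933800
step 4 [2y] bond c/2=9/800: DF=(7612681/8000000 − 9/800·(0.958000+0.939600+0.933800))/(1+9/800) = 1819/2000 ≈ 0.909500
step 5 [2.5y] zero: DF = P = 8761/10000 ≈ 0.876100
step 6 [3y] swap r/2=162/5455: DF=(1 − 162/5455·(0.958000+0.939600+0.933800+0.909500+0.876100))/(1+162/5455) = 419/500 ≈ 0.838000
step 7 [3.5y] swap r/2=1993/62557: DF=(1 − 1993/62557·(0.958000+0.939600+0.933800+0.909500+0.876100+0.838000))/(1+1993/62557) = 8007/10000 ≈ 0.800700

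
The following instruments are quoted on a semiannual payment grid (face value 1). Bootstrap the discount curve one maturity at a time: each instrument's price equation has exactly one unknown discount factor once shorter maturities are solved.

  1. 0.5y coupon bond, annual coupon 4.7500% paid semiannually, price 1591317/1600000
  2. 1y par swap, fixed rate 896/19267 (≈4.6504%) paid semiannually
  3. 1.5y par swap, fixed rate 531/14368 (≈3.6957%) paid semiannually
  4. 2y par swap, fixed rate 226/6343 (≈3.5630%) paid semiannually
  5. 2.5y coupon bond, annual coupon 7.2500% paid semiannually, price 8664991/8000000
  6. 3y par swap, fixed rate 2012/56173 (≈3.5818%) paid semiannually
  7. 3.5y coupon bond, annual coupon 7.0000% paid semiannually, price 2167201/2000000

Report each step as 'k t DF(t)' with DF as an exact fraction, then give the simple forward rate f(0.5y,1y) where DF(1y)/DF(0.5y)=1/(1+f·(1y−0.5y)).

1 1/2 1943/2000
2 1 597/625
3 3/2 9469/10000
4 2 4661/5000
5 5/2 9121/10000
6 3 4497/5000
7 7/2 857/1000
f(0.5y,1y) = ((1943/2000)/(597/625) − 1)/(1/2) = 163/4776 ≈ 3.4129%

step 1 [0.5y] bond c/2=19/800: DF=(1591317/1600000 − 19/800·(0))/(1+19/800) = 1943/2000 ≈ 0.971500
step 2 [1y] swap r/2=448/19267: DF=(1 − 448/19267·(0.971500))/(1+448/19267) = 597/625 ≈ 0.955200
step 3 [1.5y] swap r/2=531/28736: DF=(1 − 531/28736·(0.971500+0.955200))/(1+531/28736) = 9469/10000 ≈ 0.946900
step 4 [2y] swap r/2=113/6343: DF=(1 − 113/6343·(0.971500+0.955200+0.946900))/(1+113/6343) = 4661/5000 ≈ 0.932200
step 5 [2.5y] bond c/2=29/800: DF=(8664991/8000000 − 29/800·(0.971500+0.955200+0.946900+0.932200))/(1+29/800) = 9121/10000 ≈ 0.912100
step 6 [3y] swap r/2=1006/56173: DF=(1 − 1006/56173·(0.971500+0.955200+0.946900+0.932200+0.912100))/(1+1006/56173) = 4497/5000 ≈ 0.899400
step 7 [3.5y] bond c/2=7/200: DF=(2167201/2000000 − 7/200·(0.971500+0.955200+0.946900+0.932200+0.912100+0.899400))/(1+7/200) = 857/1000 ≈ 0.857000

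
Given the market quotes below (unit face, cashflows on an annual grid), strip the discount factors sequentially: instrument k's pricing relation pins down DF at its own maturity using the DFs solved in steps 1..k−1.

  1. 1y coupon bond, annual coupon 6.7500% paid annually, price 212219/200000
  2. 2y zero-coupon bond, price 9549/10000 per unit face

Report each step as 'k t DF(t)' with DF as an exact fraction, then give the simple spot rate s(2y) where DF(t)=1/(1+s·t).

step 1 [1y] bond c/1=27/400: DF=(212219/200000 − 27/400·(0))/(1+27/400) = 497/500 ≈ 0.994000
step 2 [2y] zero: DF = P = 9549/10000 ≈ 0.954900

1 1 497/500
2 2 9549/10000
s(2y) = (1/(9549/10000) − 1)/(2) = 451/19098 ≈ 2.3615%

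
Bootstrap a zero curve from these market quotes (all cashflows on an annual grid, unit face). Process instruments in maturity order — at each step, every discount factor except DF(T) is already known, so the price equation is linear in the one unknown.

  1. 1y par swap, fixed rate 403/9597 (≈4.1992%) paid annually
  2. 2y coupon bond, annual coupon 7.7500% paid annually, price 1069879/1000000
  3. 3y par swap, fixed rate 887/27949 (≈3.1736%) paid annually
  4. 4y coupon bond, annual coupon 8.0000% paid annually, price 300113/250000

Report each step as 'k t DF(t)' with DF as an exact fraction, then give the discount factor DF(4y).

1 1 9597/10000
2 2 9239/10000
3 3 9113/10000
4 4 1809/2000
DF(4y) = 1809/2000 ≈ 0.904500

step 1 [1y] swap r/1=403/9597: DF=(1 − 403/9597·(0))/(1+403/9597) = 9597/10000 ≈ 0.959700
step 2 [2y] bond c/1=31/400: DF=(1069879/1000000 − 31/400·(0.959700))/(1+31/400) = 9239/10000 ≈ 0.923900
step 3 [3y] swap r/1=887/27949: DF=(1 − 887/27949·(0.959700+0.923900))/(1+887/27949) = 9113/10000 ≈ 0.911300
step 4 [4y] bond c/1=2/25: DF=(300113/250000 − 2/25·(0.959700+0.923900+0.911300))/(1+2/25) = 1809/2000 ≈ 0.904500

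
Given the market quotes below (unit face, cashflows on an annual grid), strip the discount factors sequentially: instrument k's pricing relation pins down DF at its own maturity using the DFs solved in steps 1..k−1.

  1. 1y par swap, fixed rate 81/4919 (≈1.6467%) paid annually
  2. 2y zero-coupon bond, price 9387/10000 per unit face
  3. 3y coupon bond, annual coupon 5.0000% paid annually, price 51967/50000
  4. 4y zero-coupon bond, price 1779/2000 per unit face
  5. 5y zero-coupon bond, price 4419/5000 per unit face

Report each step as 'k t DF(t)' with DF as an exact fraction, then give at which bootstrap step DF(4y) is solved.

step 1 [1y] swap r/1=81/4919: DF=(1 − 81/4919·(0))/(1+81/4919) = 4919/5000 ≈ 0.983800
step 2 [2y] zero: DF = P = 9387/10000 ≈ 0.938700
step 3 [3y] bond c/1=1/20: DF=(51967/50000 − 1/20·(0.983800+0.938700))/(1+1/20) = 8983/10000 ≈ 0.898300
step 4 [4y] zero: DF = P = 1779/2000 ≈ 0.889500
step 5 [5y] zero: DF = P = 4419/5000 ≈ 0.883800

1 1 4919/5000
2 2 9387/10000
3 3 8983/10000
4 4 1779/2000
5 5 4419/5000
DF(4y) is solved at step 4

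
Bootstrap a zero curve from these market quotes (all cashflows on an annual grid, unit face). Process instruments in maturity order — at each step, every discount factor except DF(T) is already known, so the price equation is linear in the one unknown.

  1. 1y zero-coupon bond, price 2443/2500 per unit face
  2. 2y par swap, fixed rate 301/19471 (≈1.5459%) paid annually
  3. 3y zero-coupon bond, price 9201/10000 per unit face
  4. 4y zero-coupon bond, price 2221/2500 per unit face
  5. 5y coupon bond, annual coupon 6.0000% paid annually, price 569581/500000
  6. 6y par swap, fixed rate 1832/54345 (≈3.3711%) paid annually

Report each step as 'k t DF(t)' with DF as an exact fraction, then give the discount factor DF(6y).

step 1 [1y] zero: DF = P = 2443/2500 ≈ 0.977200
step 2 [2y] swap r/1=301/19471: DF=(1 − 301/19471·(0.977200))/(1+301/19471) = 9699/10000 ≈ 0.969900
step 3 [3y] zero: DF = P = 9201/10000 ≈ 0.920100
step 4 [4y] zero: DF = P = 2221/2500 ≈ 0.888400
step 5 [5y] bond c/1=3/50: DF=(569581/500000 − 3/50·(0.977200+0.969900+0.920100+0.888400))/(1+3/50) = 8621/10000 ≈ 0.862100
step 6 [6y] swap r/1=1832/54345: DF=(1 − 1832/54345·(0.977200+0.969900+0.920100+0.888400+0.862100))/(1+1832/54345) = 1021/1250 ≈ 0.816800

1 1 2443/2500
2 2 9699/10000
3 3 9201/10000
4 4 2221/2500
5 5 8621/10000
6 6 1021/1250
DF(6y) = 1021/1250 ≈ 0.816800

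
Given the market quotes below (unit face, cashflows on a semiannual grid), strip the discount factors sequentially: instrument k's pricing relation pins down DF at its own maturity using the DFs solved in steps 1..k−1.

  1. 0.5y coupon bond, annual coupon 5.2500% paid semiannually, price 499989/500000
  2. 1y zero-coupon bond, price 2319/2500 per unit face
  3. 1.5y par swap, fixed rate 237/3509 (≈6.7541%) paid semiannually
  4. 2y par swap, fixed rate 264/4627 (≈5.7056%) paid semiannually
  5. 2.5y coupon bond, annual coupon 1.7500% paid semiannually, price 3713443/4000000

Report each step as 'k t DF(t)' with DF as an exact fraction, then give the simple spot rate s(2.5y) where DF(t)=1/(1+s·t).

1 1/2 609/625
2 1 2319/2500
3 3/2 2263/2500
4 2 559/625
5 5/2 4441/5000
s(2.5y) = (1/(4441/5000) − 1)/(5/2) = 1118/22205 ≈ 5.0349%

step 1 [0.5y] bond c/2=21/800: DF=(499989/500000 − 21/800·(0))/(1+21/800) = 609/625 ≈ 0.974400
step 2 [1y] zero: DF = P = 2319/2500 ≈ 0.927600
step 3 [1.5y] swap r/2=237/7018: DF=(1 − 237/7018·(0.974400+0.927600))/(1+237/7018) = 2263/2500 ≈ 0.905200
step 4 [2y] swap r/2=132/4627: DF=(1 − 132/4627·(0.974400+0.927600+0.905200))/(1+132/4627) = 559/625 ≈ 0.894400
step 5 [2.5y] bond c/2=7/800: DF=(3713443/4000000 − 7/800·(0.974400+0.927600+0.905200+0.894400))/(1+7/800) = 4441/5000 ≈ 0.888200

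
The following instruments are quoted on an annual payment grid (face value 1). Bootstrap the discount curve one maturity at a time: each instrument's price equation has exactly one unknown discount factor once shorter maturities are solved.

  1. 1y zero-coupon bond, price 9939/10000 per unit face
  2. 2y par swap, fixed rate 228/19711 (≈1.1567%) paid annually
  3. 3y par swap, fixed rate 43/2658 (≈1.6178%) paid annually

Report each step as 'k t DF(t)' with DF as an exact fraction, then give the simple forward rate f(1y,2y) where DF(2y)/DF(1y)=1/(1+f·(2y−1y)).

1 1 9939/10000
2 2 2443/2500
3 3 9527/10000
f(1y,2y) = ((9939/10000)/(2443/2500) − 1)/(1) = 167/9772 ≈ 1.7090%

step 1 [1y] zero: DF = P = 9939/10000 ≈ 0.993900
step 2 [2y] swap r/1=228/19711: DF=(1 − 228/19711·(0.993900))/(1+228/19711) = 2443/2500 ≈ 0.977200
step 3 [3y] swap r/1=43/2658: DF=(1 − 43/2658·(0.993900+0.977200))/(1+43/2658) = 9527/10000 ≈ 0.952700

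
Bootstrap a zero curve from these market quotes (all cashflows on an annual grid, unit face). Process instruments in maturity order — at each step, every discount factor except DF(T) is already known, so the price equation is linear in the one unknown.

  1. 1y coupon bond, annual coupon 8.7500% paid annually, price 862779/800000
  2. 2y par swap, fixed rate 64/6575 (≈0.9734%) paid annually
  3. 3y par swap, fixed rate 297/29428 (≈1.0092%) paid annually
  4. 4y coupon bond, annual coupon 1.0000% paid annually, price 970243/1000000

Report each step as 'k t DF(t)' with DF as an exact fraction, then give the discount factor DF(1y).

step 1 [1y] bond c/1=7/80: DF=(862779/800000 − 7/80·(0))/(1+7/80) = 9917/10000 ≈ 0.991700
step 2 [2y] swap r/1=64/6575: DF=(1 − 64/6575·(0.991700))/(1+64/6575) = 613/625 ≈ 0.980800
step 3 [3y] swap r/1=297/29428: DF=(1 − 297/29428·(0.991700+0.980800))/(1+297/29428) = 9703/10000 ≈ 0.970300
step 4 [4y] bond c/1=1/100: DF=(970243/1000000 − 1/100·(0.991700+0.980800+0.970300))/(1+1/100) = 1863/2000 ≈ 0.931500

1 1 9917/10000
2 2 613/625
3 3 9703/10000
4 4 1863/2000
DF(1y) = 9917/10000 ≈ 0.991700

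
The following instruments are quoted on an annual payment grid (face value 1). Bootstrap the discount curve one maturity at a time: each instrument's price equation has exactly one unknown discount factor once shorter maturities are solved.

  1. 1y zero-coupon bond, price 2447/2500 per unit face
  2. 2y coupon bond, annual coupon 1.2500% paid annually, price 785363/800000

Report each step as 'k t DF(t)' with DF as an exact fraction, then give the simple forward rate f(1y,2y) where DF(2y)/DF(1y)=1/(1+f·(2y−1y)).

step 1 [1y] zero: DF = P = 2447/2500 ≈ 0.978800
step 2 [2y] bond c/1=1/80: DF=(785363/800000 − 1/80·(0.978800))/(1+1/80) = 383/400 ≈ 0.957500

1 1 2447/2500
2 2 383/400
f(1y,2y) = ((2447/2500)/(383/400) − 1)/(1) = 213/9575 ≈ 2.2245%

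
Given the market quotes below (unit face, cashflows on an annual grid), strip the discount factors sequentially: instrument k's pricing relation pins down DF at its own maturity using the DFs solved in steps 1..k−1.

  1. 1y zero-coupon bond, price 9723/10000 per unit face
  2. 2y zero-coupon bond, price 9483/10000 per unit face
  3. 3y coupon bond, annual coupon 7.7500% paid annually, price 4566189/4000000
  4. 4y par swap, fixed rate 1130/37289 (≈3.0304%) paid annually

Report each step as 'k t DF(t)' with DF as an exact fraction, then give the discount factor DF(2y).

1 1 9723/10000
2 2 9483/10000
3 3 9213/10000
4 4 887/1000
DF(2y) = 9483/10000 ≈ 0.948300

step 1 [1y] zero: DF = P = 9723/10000 ≈ 0.972300
step 2 [2y] zero: DF = P = 9483/10000 ≈ 0.948300
step 3 [3y] bond c/1=31/400: DF=(4566189/4000000 − 31/400·(0.972300+0.948300))/(1+31/400) = 9213/10000 ≈ 0.921300
step 4 [4y] swap r/1=1130/37289: DF=(1 − 1130/37289·(0.972300+0.948300+0.921300))/(1+1130/37289) = 887/1000 ≈ 0.887000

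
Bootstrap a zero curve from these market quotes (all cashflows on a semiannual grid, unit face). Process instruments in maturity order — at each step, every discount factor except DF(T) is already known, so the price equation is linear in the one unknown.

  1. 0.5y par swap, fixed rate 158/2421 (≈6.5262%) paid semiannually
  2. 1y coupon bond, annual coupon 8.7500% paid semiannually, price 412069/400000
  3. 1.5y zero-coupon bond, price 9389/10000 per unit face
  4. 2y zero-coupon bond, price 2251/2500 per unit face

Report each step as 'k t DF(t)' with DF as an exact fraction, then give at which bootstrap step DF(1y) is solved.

step 1 [0.5y] swap r/2=79/2421: DF=(1 − 79/2421·(0))/(1+79/2421) = 2421/2500 ≈ 0.968400
step 2 [1y] bond c/2=7/160: DF=(412069/400000 − 7/160·(0.968400))/(1+7/160) = 1183/1250 ≈ 0.946400
step 3 [1.5y] zero: DF = P = 9389/10000 ≈ 0.938900
step 4 [2y] zero: DF = P = 2251/2500 ≈ 0.900400

1 1/2 2421/2500
2 1 1183/1250
3 3/2 9389/10000
4 2 2251/2500
DF(1y) is solved at step 2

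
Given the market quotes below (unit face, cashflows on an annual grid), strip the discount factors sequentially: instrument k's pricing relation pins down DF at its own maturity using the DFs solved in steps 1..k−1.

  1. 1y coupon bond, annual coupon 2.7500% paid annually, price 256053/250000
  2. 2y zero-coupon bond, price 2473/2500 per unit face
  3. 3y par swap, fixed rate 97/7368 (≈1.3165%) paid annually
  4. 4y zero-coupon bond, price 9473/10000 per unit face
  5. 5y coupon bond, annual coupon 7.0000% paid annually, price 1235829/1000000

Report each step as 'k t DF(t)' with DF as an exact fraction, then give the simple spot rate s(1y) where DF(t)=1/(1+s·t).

step 1 [1y] bond c/1=11/400: DF=(256053/250000 − 11/400·(0))/(1+11/400) = 623/625 ≈ 0.996800
step 2 [2y] zero: DF = P = 2473/2500 ≈ 0.989200
step 3 [3y] swap r/1=97/7368: DF=(1 − 97/7368·(0.996800+0.989200))/(1+97/7368) = 2403/2500 ≈ 0.961200
step 4 [4y] zero: DF = P = 9473/10000 ≈ 0.947300
step 5 [5y] bond c/1=7/100: DF=(1235829/1000000 − 7/100·(0.996800+0.989200+0.961200+0.947300))/(1+7/100) = 4501/5000 ≈ 0.900200

1 1 623/625
2 2 2473/2500
3 3 2403/2500
4 4 9473/10000
5 5 4501/5000
s(1y) = (1/(623/625) − 1)/(1) = 2/623 ≈ 0.3210%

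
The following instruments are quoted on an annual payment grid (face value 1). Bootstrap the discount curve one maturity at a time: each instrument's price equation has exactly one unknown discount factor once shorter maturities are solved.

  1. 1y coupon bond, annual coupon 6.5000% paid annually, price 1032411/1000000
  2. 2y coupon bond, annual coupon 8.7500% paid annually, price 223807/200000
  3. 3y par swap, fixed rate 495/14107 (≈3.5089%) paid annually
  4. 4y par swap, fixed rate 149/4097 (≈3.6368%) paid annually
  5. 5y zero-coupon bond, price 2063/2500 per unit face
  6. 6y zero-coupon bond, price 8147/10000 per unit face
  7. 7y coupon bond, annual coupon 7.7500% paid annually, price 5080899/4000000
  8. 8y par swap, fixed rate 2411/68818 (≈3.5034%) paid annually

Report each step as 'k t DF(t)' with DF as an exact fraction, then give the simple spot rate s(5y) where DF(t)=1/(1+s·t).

1 1 4847/5000
2 2 951/1000
3 3 901/1000
4 4 8659/10000
5 5 2063/2500
6 6 8147/10000
7 7 7957/10000
8 8 7589/10000
s(5y) = (1/(2063/2500) − 1)/(5) = 437/10315 ≈ 4.2365%

step 1 [1y] bond c/1=13/200: DF=(1032411/1000000 − 13/200·(0))/(1+13/200) = 4847/5000 ≈ 0.969400
step 2 [2y] bond c/1=7/80: DF=(223807/200000 − 7/80·(0.969400))/(1+7/80) = 951/1000 ≈ 0.951000
step 3 [3y] swap r/1=495/14107: DF=(1 − 495/14107·(0.969400+0.951000))/(1+495/14107) = 901/1000 ≈ 0.901000
step 4 [4y] swap r/1=149/4097: DF=(1 − 149/4097·(0.969400+0.951000+0.901000))/(1+149/4097) = 8659/10000 ≈ 0.865900
step 5 [5y] zero: DF = P = 2063/2500 ≈ 0.825200
step 6 [6y] zero: DF = P = 8147/10000 ≈ 0.814700
step 7 [7y] bond c/1=31/400: DF=(5080899/4000000 − 31/400·(0.969400+0.951000+0.901000+0.865900+0.825200+0.814700))/(1+31/400) = 7957/10000 ≈ 0.795700
step 8 [8y] swap r/1=2411/68818: DF=(1 − 2411/68818·(0.969400+0.951000+0.901000+0.865900+0.825200+0.814700+0.795700))/(1+2411/68818) = 7589/10000 ≈ 0.758900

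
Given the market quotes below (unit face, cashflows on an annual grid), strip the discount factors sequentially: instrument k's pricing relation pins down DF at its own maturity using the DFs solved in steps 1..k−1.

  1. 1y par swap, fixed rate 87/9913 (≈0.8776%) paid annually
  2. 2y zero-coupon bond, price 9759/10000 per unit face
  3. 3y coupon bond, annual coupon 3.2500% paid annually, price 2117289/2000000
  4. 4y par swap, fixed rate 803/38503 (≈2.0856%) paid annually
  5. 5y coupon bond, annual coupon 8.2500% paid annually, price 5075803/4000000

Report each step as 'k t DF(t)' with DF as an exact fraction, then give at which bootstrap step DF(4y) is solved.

step 1 [1y] swap r/1=87/9913: DF=(1 − 87/9913·(0))/(1+87/9913) = 9913/10000 ≈ 0.991300
step 2 [2y] zero: DF = P = 9759/10000 ≈ 0.975900
step 3 [3y] bond c/1=13/400: DF=(2117289/2000000 − 13/400·(0.991300+0.975900))/(1+13/400) = 4817/5000 ≈ 0.963400
step 4 [4y] swap r/1=803/38503: DF=(1 − 803/38503·(0.991300+0.975900+0.963400))/(1+803/38503) = 9197/10000 ≈ 0.919700
step 5 [5y] bond c/1=33/400: DF=(5075803/4000000 − 33/400·(0.991300+0.975900+0.963400+0.919700))/(1+33/400) = 2197/2500 ≈ 0.878800

1 1 9913/10000
2 2 9759/10000
3 3 4817/5000
4 4 9197/10000
5 5 2197/2500
DF(4y) is solved at step 4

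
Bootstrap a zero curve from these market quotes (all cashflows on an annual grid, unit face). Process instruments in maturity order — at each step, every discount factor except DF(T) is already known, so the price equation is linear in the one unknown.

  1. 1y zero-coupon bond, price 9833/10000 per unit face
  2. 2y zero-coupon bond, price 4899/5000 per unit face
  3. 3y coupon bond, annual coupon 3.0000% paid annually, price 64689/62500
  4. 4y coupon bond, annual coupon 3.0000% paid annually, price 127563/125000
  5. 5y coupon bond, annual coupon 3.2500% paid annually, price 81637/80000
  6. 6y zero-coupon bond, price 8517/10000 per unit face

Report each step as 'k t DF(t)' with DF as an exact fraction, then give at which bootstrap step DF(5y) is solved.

1 1 9833/10000
2 2 4899/5000
3 3 9477/10000
4 4 453/500
5 5 4341/5000
6 6 8517/10000
DF(5y) is solved at step 5

step 1 [1y] zero: DF = P = 9833/10000 ≈ 0.983300
step 2 [2y] zero: DF = P = 4899/5000 ≈ 0.979800
step 3 [3y] bond c/1=3/100: DF=(64689/62500 − 3/100·(0.983300+0.979800))/(1+3/100) = 9477/10000 ≈ 0.947700
step 4 [4y] bond c/1=3/100: DF=(127563/125000 − 3/100·(0.983300+0.979800+0.947700))/(1+3/100) = 453/500 ≈ 0.906000
step 5 [5y] bond c/1=13/400: DF=(81637/80000 − 13/400·(0.983300+0.979800+0.947700+0.906000))/(1+13/400) = 4341/5000 ≈ 0.868200
step 6 [6y] zero: DF = P = 8517/10000 ≈ 0.851700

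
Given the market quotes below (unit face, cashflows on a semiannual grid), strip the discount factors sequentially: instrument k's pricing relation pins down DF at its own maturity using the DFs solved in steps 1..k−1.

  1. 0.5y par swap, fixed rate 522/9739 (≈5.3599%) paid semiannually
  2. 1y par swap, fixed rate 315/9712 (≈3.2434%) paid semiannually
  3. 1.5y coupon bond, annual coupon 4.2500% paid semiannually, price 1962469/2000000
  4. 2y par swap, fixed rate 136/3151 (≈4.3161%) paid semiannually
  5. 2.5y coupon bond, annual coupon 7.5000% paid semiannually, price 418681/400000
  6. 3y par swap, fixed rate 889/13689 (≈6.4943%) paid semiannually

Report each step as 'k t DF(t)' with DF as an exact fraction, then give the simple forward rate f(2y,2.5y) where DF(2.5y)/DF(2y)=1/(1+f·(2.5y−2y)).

step 1 [0.5y] swap r/2=261/9739: DF=(1 − 261/9739·(0))/(1+261/9739) = 9739/10000 ≈ 0.973900
step 2 [1y] swap r/2=315/19424: DF=(1 − 315/19424·(0.973900))/(1+315/19424) = 1937/2000 ≈ 0.968500
step 3 [1.5y] bond c/2=17/800: DF=(1962469/2000000 − 17/800·(0.973900+0.968500))/(1+17/800) = 2301/2500 ≈ 0.920400
step 4 [2y] swap r/2=68/3151: DF=(1 − 68/3151·(0.973900+0.968500+0.920400))/(1+68/3151) = 574/625 ≈ 0.918400
step 5 [2.5y] bond c/2=3/80: DF=(418681/400000 − 3/80·(0.973900+0.968500+0.920400+0.918400))/(1+3/80) = 4361/5000 ≈ 0.872200
step 6 [3y] swap r/2=889/27378: DF=(1 − 889/27378·(0.973900+0.968500+0.920400+0.918400+0.872200))/(1+889/27378) = 4111/5000 ≈ 0.822200

1 1/2 9739/10000
2 1 1937/2000
3 3/2 2301/2500
4 2 574/625
5 5/2 4361/5000
6 3 4111/5000
f(2y,2.5y) = ((574/625)/(4361/5000) − 1)/(1/2) = 66/623 ≈ 10.5939%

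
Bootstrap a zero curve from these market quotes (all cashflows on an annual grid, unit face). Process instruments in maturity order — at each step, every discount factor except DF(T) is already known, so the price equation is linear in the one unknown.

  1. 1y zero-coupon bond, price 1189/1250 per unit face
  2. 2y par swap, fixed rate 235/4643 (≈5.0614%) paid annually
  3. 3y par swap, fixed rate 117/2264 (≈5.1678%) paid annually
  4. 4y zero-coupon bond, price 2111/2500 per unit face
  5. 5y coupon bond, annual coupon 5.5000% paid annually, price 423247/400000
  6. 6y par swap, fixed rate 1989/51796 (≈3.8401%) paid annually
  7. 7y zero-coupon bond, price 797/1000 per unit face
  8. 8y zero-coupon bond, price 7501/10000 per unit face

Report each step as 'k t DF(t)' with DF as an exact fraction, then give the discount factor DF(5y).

1 1 1189/1250
2 2 453/500
3 3 2149/2500
4 4 2111/2500
5 5 8173/10000
6 6 8011/10000
7 7 797/1000
8 8 7501/10000
DF(5y) = 8173/10000 ≈ 0.817300

step 1 [1y] zero: DF = P = 1189/1250 ≈ 0.951200
step 2 [2y] swap r/1=235/4643: DF=(1 − 235/4643·(0.951200))/(1+235/4643) = 453/500 ≈ 0.906000
step 3 [3y] swap r/1=117/2264: DF=(1 − 117/2264·(0.951200+0.906000))/(1+117/2264) = 2149/2500 ≈ 0.859600
step 4 [4y] zero: DF = P = 2111/2500 ≈ 0.844400
step 5 [5y] bond c/1=11/200: DF=(423247/400000 − 11/200·(0.951200+0.906000+0.859600+0.844400))/(1+11/200) = 8173/10000 ≈ 0.817300
step 6 [6y] swap r/1=1989/51796: DF=(1 − 1989/51796·(0.951200+0.906000+0.859600+0.844400+0.817300))/(1+1989/51796) = 8011/10000 ≈ 0.801100
step 7 [7y] zero: DF = P = 797/1000 ≈ 0.797000
step 8 [8y] zero: DF = P = 7501/10000 ≈ 0.750100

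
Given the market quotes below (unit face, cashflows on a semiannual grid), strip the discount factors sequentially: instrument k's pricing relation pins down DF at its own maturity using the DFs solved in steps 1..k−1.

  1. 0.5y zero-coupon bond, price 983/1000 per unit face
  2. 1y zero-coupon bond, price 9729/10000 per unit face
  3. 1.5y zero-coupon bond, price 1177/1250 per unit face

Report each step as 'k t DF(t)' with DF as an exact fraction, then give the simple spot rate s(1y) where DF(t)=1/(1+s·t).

1 1/2 983/1000
2 1 9729/10000
3 3/2 1177/1250
s(1y) = (1/(9729/10000) − 1)/(1) = 271/9729 ≈ 2.7855%

step 1 [0.5y] zero: DF = P = 983/1000 ≈ 0.983000
step 2 [1y] zero: DF = P = 9729/10000 ≈ 0.972900
step 3 [1.5y] zero: DF = P = 1177/1250 ≈ 0.941600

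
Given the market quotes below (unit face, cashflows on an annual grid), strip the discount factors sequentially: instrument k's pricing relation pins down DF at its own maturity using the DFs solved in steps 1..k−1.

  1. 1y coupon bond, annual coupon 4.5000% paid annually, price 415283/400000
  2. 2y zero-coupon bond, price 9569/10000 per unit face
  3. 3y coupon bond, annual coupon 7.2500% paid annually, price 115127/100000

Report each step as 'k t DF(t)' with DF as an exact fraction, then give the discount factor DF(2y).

step 1 [1y] bond c/1=9/200: DF=(415283/400000 − 9/200·(0))/(1+9/200) = 1987/2000 ≈ 0.993500
step 2 [2y] zero: DF = P = 9569/10000 ≈ 0.956900
step 3 [3y] bond c/1=29/400: DF=(115127/100000 − 29/400·(0.993500+0.956900))/(1+29/400) = 1177/1250 ≈ 0.941600

1 1 1987/2000
2 2 9569/10000
3 3 1177/1250
DF(2y) = 9569/10000 ≈ 0.956900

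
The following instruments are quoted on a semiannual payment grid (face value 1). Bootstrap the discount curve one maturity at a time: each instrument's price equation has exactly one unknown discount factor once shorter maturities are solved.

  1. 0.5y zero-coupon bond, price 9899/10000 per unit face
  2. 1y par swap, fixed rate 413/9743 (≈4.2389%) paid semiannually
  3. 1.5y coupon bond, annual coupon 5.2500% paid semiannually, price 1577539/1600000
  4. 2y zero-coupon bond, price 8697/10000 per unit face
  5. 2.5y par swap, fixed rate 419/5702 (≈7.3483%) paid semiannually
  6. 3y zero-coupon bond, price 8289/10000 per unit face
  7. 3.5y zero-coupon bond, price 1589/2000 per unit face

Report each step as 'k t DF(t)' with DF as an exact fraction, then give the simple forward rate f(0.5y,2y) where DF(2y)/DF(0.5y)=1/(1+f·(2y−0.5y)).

1 1/2 9899/10000
2 1 9587/10000
3 3/2 9109/10000
4 2 8697/10000
5 5/2 2081/2500
6 3 8289/10000
7 7/2 1589/2000
f(0.5y,2y) = ((9899/10000)/(8697/10000) − 1)/(3/2) = 2404/26091 ≈ 9.2139%

step 1 [0.5y] zero: DF = P = 9899/10000 ≈ 0.989900
step 2 [1y] swap r/2=413/19486: DF=(1 − 413/19486·(0.989900))/(1+413/19486) = 9587/10000 ≈ 0.958700
step 3 [1.5y] bond c/2=21/800: DF=(1577539/1600000 − 21/800·(0.989900+0.958700))/(1+21/800) = 9109/10000 ≈ 0.910900
step 4 [2y] zero: DF = P = 8697/10000 ≈ 0.869700
step 5 [2.5y] swap r/2=419/11404: DF=(1 − 419/11404·(0.989900+0.958700+0.910900+0.869700))/(1+419/11404) = 2081/2500 ≈ 0.832400
step 6 [3y] zero: DF = P = 8289/10000 ≈ 0.828900
step 7 [3.5y] zero: DF = P = 1589/2000 ≈ 0.794500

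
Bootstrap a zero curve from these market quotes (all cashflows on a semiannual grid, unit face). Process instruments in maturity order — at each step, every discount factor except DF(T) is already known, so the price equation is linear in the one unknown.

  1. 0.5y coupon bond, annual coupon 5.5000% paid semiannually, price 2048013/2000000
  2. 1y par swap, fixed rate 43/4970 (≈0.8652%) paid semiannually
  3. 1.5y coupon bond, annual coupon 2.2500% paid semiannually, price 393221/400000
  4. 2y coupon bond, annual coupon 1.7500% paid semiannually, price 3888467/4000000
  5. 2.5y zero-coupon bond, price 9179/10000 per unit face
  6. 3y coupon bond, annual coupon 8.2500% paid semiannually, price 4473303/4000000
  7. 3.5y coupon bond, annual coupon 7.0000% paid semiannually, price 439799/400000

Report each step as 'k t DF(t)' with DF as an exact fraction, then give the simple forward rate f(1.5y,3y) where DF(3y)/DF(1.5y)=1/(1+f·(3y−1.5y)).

step 1 [0.5y] bond c/2=11/400: DF=(2048013/2000000 − 11/400·(0))/(1+11/400) = 4983/5000 ≈ 0.996600
step 2 [1y] swap r/2=43/9940: DF=(1 − 43/9940·(0.996600))/(1+43/9940) = 4957/5000 ≈ 0.991400
step 3 [1.5y] bond c/2=9/800: DF=(393221/400000 − 9/800·(0.996600+0.991400))/(1+9/800) = 19/20 ≈ 0.950000
step 4 [2y] bond c/2=7/800: DF=(3888467/4000000 − 7/800·(0.996600+0.991400+0.950000))/(1+7/800) = 4691/5000 ≈ 0.938200
step 5 [2.5y] zero: DF = P = 9179/10000 ≈ 0.917900
step 6 [3y] bond c/2=33/800: DF=(4473303/4000000 − 33/800·(0.996600+0.991400+0.950000+0.938200+0.917900))/(1+33/800) = 8841/10000 ≈ 0.884100
step 7 [3.5y] bond c/2=7/200: DF=(439799/400000 − 7/200·(0.996600+0.991400+0.950000+0.938200+0.917900+0.884100))/(1+7/200) = 8703/10000 ≈ 0.870300

1 1/2 4983/5000
2 1 4957/5000
3 3/2 19/20
4 2 4691/5000
5 5/2 9179/10000
6 3 8841/10000
7 7/2 8703/10000
f(1.5y,3y) = ((19/20)/(8841/10000) − 1)/(3/2) = 1318/26523 ≈ 4.9693%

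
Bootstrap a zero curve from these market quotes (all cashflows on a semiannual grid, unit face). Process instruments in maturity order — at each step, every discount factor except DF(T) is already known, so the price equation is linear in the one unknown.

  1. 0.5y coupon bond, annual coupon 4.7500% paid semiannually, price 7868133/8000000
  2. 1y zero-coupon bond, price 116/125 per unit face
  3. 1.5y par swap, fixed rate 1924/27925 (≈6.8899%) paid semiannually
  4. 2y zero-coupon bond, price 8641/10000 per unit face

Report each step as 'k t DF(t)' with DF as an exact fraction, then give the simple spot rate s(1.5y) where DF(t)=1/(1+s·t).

step 1 [0.5y] bond c/2=19/800: DF=(7868133/8000000 − 19/800·(0))/(1+19/800) = 9607/10000 ≈ 0.960700
step 2 [1y] zero: DF = P = 116/125 ≈ 0.928000
step 3 [1.5y] swap r/2=962/27925: DF=(1 − 962/27925·(0.960700+0.928000))/(1+962/27925) = 4519/5000 ≈ 0.903800
step 4 [2y] zero: DF = P = 8641/10000 ≈ 0.864100

1 1/2 9607/10000
2 1 116/125
3 3/2 4519/5000
4 2 8641/10000
s(1.5y) = (1/(4519/5000) − 1)/(3/2) = 962/13557 ≈ 7.0960%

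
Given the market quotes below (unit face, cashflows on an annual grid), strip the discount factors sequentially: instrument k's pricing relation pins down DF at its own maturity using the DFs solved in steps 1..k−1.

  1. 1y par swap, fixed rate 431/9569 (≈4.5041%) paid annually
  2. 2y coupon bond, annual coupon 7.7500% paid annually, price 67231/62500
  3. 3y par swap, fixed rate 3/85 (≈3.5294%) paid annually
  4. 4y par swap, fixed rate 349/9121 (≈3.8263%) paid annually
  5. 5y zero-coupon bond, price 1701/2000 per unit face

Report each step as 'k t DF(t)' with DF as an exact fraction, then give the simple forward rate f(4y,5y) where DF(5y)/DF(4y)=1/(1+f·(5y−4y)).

step 1 [1y] swap r/1=431/9569: DF=(1 − 431/9569·(0))/(1+431/9569) = 9569/10000 ≈ 0.956900
step 2 [2y] bond c/1=31/400: DF=(67231/62500 − 31/400·(0.956900))/(1+31/400) = 1859/2000 ≈ 0.929500
step 3 [3y] swap r/1=3/85: DF=(1 − 3/85·(0.956900+0.929500))/(1+3/85) = 1127/1250 ≈ 0.901600
step 4 [4y] swap r/1=349/9121: DF=(1 − 349/9121·(0.956900+0.929500+0.901600))/(1+349/9121) = 2151/2500 ≈ 0.860400
step 5 [5y] zero: DF = P = 1701/2000 ≈ 0.850500

1 1 9569/10000
2 2 1859/2000
3 3 1127/1250
4 4 2151/2500
5 5 1701/2000
f(4y,5y) = ((2151/2500)/(1701/2000) − 1)/(1) = 11/945 ≈ 1.1640%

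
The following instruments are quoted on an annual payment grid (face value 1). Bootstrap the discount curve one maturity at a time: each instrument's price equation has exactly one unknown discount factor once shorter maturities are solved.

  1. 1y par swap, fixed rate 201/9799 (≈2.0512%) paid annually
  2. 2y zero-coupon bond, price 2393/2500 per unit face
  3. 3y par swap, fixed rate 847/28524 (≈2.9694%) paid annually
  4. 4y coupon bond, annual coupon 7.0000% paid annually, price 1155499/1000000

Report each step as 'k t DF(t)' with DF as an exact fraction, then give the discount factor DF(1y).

1 1 9799/10000
2 2 2393/2500
3 3 9153/10000
4 4 8933/10000
DF(1y) = 9799/10000 ≈ 0.979900

step 1 [1y] swap r/1=201/9799: DF=(1 − 201/9799·(0))/(1+201/9799) = 9799/10000 ≈ 0.979900
step 2 [2y] zero: DF = P = 2393/2500 ≈ 0.957200
step 3 [3y] swap r/1=847/28524: DF=(1 − 847/28524·(0.979900+0.957200))/(1+847/28524) = 9153/10000 ≈ 0.915300
step 4 [4y] bond c/1=7/100: DF=(1155499/1000000 − 7/100·(0.979900+0.957200+0.915300))/(1+7/100) = 8933/10000 ≈ 0.893300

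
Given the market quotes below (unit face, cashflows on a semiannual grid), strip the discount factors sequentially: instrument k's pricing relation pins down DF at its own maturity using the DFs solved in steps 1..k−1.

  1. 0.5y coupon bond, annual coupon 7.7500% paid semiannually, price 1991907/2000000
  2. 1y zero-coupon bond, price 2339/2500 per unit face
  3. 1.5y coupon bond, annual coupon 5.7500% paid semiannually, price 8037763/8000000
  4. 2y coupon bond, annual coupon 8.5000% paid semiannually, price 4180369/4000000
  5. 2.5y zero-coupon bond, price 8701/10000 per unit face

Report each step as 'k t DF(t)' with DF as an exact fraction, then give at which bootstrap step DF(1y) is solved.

step 1 [0.5y] bond c/2=31/800: DF=(1991907/2000000 − 31/800·(0))/(1+31/800) = 2397/2500 ≈ 0.958800
step 2 [1y] zero: DF = P = 2339/2500 ≈ 0.935600
step 3 [1.5y] bond c/2=23/800: DF=(8037763/8000000 − 23/800·(0.958800+0.935600))/(1+23/800) = 9237/10000 ≈ 0.923700
step 4 [2y] bond c/2=17/400: DF=(4180369/4000000 − 17/400·(0.958800+0.935600+0.923700))/(1+17/400) = 2219/2500 ≈ 0.887600
step 5 [2.5y] zero: DF = P = 8701/10000 ≈ 0.870100

1 1/2 2397/2500
2 1 2339/2500
3 3/2 9237/10000
4 2 2219/2500
5 5/2 8701/10000
DF(1y) is solved at step 2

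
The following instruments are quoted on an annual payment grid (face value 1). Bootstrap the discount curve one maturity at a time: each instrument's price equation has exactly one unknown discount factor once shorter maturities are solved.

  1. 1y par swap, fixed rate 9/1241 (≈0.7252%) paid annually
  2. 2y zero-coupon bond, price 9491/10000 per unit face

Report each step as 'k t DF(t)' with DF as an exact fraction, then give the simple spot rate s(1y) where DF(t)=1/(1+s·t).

step 1 [1y] swap r/1=9/1241: DF=(1 − 9/1241·(0))/(1+9/1241) = 1241/1250 ≈ 0.992800
step 2 [2y] zero: DF = P = 9491/10000 ≈ 0.949100

1 1 1241/1250
2 2 9491/10000
s(1y) = (1/(1241/1250) − 1)/(1) = 9/1241 ≈ 0.7252%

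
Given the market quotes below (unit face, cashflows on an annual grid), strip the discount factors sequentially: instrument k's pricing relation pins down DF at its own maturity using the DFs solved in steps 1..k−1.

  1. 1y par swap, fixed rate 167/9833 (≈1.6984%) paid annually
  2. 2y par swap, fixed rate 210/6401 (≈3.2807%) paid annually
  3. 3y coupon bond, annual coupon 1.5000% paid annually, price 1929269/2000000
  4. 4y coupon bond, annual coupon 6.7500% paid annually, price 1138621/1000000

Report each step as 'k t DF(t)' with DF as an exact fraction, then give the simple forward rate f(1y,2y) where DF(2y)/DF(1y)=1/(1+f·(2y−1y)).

1 1 9833/10000
2 2 937/1000
3 3 461/500
4 4 8869/10000
f(1y,2y) = ((9833/10000)/(937/1000) − 1)/(1) = 463/9370 ≈ 4.9413%

step 1 [1y] swap r/1=167/9833: DF=(1 − 167/9833·(0))/(1+167/9833) = 9833/10000 ≈ 0.983300
step 2 [2y] swap r/1=210/6401: DF=(1 − 210/6401·(0.983300))/(1+210/6401) = 937/1000 ≈ 0.937000
step 3 [3y] bond c/1=3/200: DF=(1929269/2000000 − 3/200·(0.983300+0.937000))/(1+3/200) = 461/500 ≈ 0.922000
step 4 [4y] bond c/1=27/400: DF=(1138621/1000000 − 27/400·(0.983300+0.937000+0.922000))/(1+27/400) = 8869/10000 ≈ 0.886900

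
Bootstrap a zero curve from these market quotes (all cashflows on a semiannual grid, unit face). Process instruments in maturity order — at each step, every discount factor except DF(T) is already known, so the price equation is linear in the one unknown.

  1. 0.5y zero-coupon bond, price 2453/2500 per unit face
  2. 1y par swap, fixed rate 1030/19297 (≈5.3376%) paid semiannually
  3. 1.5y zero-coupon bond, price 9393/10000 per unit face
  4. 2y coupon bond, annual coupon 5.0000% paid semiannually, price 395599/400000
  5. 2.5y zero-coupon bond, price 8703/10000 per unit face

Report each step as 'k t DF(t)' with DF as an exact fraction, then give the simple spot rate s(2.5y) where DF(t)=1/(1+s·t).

step 1 [0.5y] zero: DF = P = 2453/2500 ≈ 0.981200
step 2 [1y] swap r/2=515/19297: DF=(1 − 515/19297·(0.981200))/(1+515/19297) = 1897/2000 ≈ 0.948500
step 3 [1.5y] zero: DF = P = 9393/10000 ≈ 0.939300
step 4 [2y] bond c/2=1/40: DF=(395599/400000 − 1/40·(0.981200+0.948500+0.939300))/(1+1/40) = 8949/10000 ≈ 0.894900
step 5 [2.5y] zero: DF = P = 8703/10000 ≈ 0.870300

1 1/2 2453/2500
2 1 1897/2000
3 3/2 9393/10000
4 2 8949/10000
5 5/2 8703/10000
s(2.5y) = (1/(8703/10000) − 1)/(5/2) = 2594/43515 ≈ 5.9612%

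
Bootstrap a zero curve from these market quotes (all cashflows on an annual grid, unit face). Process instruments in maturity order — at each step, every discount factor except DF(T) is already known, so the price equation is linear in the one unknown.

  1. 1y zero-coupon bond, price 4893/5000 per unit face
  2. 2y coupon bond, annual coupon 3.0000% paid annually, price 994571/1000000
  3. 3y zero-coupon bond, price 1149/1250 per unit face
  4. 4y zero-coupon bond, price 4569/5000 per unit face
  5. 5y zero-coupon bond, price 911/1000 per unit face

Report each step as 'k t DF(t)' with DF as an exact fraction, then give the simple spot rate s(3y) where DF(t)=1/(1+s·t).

1 1 4893/5000
2 2 9371/10000
3 3 1149/1250
4 4 4569/5000
5 5 911/1000
s(3y) = (1/(1149/1250) − 1)/(3) = 101/3447 ≈ 2.9301%

step 1 [1y] zero: DF = P = 4893/5000 ≈ 0.978600
step 2 [2y] bond c/1=3/100: DF=(994571/1000000 − 3/100·(0.978600))/(1+3/100) = 9371/10000 ≈ 0.937100
step 3 [3y] zero: DF = P = 1149/1250 ≈ 0.919200
step 4 [4y] zero: DF = P = 4569/5000 ≈ 0.913800
step 5 [5y] zero: DF = P = 911/1000 ≈ 0.911000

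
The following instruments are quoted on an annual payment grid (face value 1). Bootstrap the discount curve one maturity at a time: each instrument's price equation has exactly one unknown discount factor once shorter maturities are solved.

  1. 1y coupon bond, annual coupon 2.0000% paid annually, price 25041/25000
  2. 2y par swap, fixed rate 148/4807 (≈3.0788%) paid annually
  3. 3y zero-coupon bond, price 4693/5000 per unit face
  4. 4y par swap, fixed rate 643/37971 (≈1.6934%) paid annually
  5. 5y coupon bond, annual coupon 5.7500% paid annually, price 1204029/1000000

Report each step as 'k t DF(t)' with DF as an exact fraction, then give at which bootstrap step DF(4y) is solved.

step 1 [1y] bond c/1=1/50: DF=(25041/25000 − 1/50·(0))/(1+1/50) = 491/500 ≈ 0.982000
step 2 [2y] swap r/1=148/4807: DF=(1 − 148/4807·(0.982000))/(1+148/4807) = 588/625 ≈ 0.940800
step 3 [3y] zero: DF = P = 4693/5000 ≈ 0.938600
step 4 [4y] swap r/1=643/37971: DF=(1 − 643/37971·(0.982000+0.940800+0.938600))/(1+643/37971) = 9357/10000 ≈ 0.935700
step 5 [5y] bond c/1=23/400: DF=(1204029/1000000 − 23/400·(0.982000+0.940800+0.938600+0.935700))/(1+23/400) = 9321/10000 ≈ 0.932100

1 1 491/500
2 2 588/625
3 3 4693/5000
4 4 9357/10000
5 5 9321/10000
DF(4y) is solved at step 4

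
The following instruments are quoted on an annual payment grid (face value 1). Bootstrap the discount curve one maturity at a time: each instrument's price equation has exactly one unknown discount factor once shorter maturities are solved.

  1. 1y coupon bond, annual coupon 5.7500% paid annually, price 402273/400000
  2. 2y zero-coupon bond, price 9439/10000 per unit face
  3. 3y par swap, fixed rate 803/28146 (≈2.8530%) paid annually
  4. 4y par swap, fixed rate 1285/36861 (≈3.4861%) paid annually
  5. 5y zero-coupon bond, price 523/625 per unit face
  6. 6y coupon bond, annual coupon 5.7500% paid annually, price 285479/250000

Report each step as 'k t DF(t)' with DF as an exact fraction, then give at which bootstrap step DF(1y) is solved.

step 1 [1y] bond c/1=23/400: DF=(402273/400000 − 23/400·(0))/(1+23/400) = 951/1000 ≈ 0.951000
step 2 [2y] zero: DF = P = 9439/10000 ≈ 0.943900
step 3 [3y] swap r/1=803/28146: DF=(1 − 803/28146·(0.951000+0.943900))/(1+803/28146) = 9197/10000 ≈ 0.919700
step 4 [4y] swap r/1=1285/36861: DF=(1 − 1285/36861·(0.951000+0.943900+0.919700))/(1+1285/36861) = 1743/2000 ≈ 0.871500
step 5 [5y] zero: DF = P = 523/625 ≈ 0.836800
step 6 [6y] bond c/1=23/400: DF=(285479/250000 − 23/400·(0.951000+0.943900+0.919700+0.871500+0.836800))/(1+23/400) = 8339/10000 ≈ 0.833900

1 1 951/1000
2 2 9439/10000
3 3 9197/10000
4 4 1743/2000
5 5 523/625
6 6 8339/10000
DF(1y) is solved at step 1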